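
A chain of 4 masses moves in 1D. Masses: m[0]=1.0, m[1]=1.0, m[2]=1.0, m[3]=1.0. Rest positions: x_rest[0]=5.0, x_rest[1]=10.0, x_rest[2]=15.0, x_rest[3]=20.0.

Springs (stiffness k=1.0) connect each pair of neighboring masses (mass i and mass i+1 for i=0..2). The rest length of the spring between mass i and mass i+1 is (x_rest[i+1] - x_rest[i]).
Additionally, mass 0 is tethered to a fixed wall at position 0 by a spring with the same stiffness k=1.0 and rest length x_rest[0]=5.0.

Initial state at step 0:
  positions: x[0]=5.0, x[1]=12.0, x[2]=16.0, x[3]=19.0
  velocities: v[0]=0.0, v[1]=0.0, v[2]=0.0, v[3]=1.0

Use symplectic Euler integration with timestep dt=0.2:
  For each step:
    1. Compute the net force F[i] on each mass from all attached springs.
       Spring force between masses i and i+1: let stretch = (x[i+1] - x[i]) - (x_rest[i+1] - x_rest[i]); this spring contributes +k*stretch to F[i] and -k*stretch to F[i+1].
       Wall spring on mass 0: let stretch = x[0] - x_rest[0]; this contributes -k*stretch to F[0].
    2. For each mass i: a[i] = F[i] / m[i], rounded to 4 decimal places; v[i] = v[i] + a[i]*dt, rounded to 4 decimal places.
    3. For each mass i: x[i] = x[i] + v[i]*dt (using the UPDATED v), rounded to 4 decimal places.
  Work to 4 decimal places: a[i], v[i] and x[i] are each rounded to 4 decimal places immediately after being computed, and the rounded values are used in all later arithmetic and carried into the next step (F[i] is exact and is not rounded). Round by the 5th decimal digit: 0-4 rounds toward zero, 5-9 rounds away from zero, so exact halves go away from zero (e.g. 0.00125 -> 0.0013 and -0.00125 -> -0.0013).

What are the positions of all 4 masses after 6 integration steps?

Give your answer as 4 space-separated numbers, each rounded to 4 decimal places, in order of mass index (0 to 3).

Step 0: x=[5.0000 12.0000 16.0000 19.0000] v=[0.0000 0.0000 0.0000 1.0000]
Step 1: x=[5.0800 11.8800 15.9600 19.2800] v=[0.4000 -0.6000 -0.2000 1.4000]
Step 2: x=[5.2288 11.6512 15.8896 19.6272] v=[0.7440 -1.1440 -0.3520 1.7360]
Step 3: x=[5.4253 11.3350 15.7992 20.0249] v=[0.9827 -1.5808 -0.4522 1.9885]
Step 4: x=[5.6412 10.9610 15.6992 20.4536] v=[1.0796 -1.8699 -0.4999 2.1434]
Step 5: x=[5.8443 10.5638 15.5999 20.8921] v=[1.0153 -1.9862 -0.4967 2.1925]
Step 6: x=[6.0024 10.1792 15.5108 21.3189] v=[0.7903 -1.9229 -0.4455 2.1341]

Answer: 6.0024 10.1792 15.5108 21.3189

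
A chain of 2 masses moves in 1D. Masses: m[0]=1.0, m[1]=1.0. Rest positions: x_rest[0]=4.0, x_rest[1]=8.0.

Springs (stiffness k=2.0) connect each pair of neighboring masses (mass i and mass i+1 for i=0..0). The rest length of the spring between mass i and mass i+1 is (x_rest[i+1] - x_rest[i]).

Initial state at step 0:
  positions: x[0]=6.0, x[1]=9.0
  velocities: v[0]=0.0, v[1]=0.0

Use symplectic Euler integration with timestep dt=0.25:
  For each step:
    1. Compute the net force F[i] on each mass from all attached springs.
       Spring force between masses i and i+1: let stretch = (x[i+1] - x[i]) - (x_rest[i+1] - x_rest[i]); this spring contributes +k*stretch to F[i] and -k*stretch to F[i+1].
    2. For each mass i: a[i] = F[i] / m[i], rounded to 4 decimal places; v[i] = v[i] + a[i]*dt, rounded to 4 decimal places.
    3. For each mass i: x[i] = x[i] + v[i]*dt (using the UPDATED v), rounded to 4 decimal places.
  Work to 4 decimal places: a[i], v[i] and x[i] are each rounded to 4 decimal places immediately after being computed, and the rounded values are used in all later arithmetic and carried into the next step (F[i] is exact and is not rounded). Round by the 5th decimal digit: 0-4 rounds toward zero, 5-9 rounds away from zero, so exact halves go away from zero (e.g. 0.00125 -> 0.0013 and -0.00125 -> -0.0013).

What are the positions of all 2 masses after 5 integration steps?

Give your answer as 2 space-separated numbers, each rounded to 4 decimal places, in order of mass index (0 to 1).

Answer: 5.0172 9.9831

Derivation:
Step 0: x=[6.0000 9.0000] v=[0.0000 0.0000]
Step 1: x=[5.8750 9.1250] v=[-0.5000 0.5000]
Step 2: x=[5.6563 9.3438] v=[-0.8750 0.8750]
Step 3: x=[5.3985 9.6016] v=[-1.0313 1.0313]
Step 4: x=[5.1661 9.8341] v=[-0.9298 0.9298]
Step 5: x=[5.0172 9.9831] v=[-0.5958 0.5958]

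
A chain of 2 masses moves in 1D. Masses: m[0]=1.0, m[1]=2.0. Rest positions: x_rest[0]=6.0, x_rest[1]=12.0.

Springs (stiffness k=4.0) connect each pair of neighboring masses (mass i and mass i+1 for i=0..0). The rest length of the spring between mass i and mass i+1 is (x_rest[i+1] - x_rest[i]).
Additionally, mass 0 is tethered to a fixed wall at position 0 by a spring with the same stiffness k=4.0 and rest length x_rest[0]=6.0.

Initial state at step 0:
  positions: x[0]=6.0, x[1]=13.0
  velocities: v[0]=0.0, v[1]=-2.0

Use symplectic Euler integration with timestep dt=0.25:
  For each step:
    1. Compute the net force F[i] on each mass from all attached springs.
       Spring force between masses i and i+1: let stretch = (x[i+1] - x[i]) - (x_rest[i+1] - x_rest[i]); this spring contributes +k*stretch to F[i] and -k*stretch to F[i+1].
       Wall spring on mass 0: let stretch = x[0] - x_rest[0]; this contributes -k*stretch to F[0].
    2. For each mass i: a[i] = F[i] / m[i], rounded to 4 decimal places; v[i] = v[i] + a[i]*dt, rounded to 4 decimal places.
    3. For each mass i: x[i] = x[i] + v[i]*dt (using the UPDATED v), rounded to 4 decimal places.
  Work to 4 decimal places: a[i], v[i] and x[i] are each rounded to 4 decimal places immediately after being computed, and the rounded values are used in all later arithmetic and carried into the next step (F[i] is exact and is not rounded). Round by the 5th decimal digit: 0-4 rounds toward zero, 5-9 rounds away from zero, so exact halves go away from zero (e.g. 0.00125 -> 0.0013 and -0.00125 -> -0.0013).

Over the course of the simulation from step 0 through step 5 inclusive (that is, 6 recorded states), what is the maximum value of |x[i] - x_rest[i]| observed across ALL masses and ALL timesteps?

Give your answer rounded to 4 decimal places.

Step 0: x=[6.0000 13.0000] v=[0.0000 -2.0000]
Step 1: x=[6.2500 12.3750] v=[1.0000 -2.5000]
Step 2: x=[6.4688 11.7344] v=[0.8750 -2.5625]
Step 3: x=[6.3868 11.1856] v=[-0.3282 -2.1953]
Step 4: x=[5.9078 10.7869] v=[-1.9162 -1.5947]
Step 5: x=[5.1716 10.5283] v=[-2.9449 -1.0343]
Max displacement = 1.4717

Answer: 1.4717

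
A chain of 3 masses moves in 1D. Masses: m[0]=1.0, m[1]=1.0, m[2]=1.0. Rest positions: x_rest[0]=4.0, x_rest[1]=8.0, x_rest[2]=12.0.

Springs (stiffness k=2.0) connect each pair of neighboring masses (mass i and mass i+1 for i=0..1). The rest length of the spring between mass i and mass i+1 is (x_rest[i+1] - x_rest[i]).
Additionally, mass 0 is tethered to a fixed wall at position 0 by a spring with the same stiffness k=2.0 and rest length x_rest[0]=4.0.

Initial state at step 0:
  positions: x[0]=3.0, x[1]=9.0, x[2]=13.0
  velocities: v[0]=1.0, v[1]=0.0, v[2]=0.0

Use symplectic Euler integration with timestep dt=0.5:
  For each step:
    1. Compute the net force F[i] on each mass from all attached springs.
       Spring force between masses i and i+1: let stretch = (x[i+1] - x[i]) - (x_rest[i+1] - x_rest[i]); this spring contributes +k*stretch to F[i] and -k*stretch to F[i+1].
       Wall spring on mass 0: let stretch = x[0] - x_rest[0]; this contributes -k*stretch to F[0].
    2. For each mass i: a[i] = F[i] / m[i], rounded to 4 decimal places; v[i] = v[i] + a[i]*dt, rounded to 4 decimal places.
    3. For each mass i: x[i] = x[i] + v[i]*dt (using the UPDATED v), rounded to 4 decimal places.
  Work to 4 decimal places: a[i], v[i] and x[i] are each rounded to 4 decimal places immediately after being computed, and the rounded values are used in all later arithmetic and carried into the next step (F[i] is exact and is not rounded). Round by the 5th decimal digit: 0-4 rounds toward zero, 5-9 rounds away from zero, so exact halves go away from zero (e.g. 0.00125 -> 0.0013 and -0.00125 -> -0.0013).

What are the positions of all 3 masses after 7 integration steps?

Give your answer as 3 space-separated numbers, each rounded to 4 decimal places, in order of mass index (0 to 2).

Answer: 3.6563 7.0157 12.5313

Derivation:
Step 0: x=[3.0000 9.0000 13.0000] v=[1.0000 0.0000 0.0000]
Step 1: x=[5.0000 8.0000 13.0000] v=[4.0000 -2.0000 0.0000]
Step 2: x=[6.0000 8.0000 12.5000] v=[2.0000 0.0000 -1.0000]
Step 3: x=[5.0000 9.2500 11.7500] v=[-2.0000 2.5000 -1.5000]
Step 4: x=[3.6250 9.6250 11.7500] v=[-2.7500 0.7500 0.0000]
Step 5: x=[3.4375 8.0625 12.6875] v=[-0.3750 -3.1250 1.8750]
Step 6: x=[3.8438 6.5000 13.3125] v=[0.8125 -3.1250 1.2500]
Step 7: x=[3.6563 7.0157 12.5313] v=[-0.3751 1.0313 -1.5625]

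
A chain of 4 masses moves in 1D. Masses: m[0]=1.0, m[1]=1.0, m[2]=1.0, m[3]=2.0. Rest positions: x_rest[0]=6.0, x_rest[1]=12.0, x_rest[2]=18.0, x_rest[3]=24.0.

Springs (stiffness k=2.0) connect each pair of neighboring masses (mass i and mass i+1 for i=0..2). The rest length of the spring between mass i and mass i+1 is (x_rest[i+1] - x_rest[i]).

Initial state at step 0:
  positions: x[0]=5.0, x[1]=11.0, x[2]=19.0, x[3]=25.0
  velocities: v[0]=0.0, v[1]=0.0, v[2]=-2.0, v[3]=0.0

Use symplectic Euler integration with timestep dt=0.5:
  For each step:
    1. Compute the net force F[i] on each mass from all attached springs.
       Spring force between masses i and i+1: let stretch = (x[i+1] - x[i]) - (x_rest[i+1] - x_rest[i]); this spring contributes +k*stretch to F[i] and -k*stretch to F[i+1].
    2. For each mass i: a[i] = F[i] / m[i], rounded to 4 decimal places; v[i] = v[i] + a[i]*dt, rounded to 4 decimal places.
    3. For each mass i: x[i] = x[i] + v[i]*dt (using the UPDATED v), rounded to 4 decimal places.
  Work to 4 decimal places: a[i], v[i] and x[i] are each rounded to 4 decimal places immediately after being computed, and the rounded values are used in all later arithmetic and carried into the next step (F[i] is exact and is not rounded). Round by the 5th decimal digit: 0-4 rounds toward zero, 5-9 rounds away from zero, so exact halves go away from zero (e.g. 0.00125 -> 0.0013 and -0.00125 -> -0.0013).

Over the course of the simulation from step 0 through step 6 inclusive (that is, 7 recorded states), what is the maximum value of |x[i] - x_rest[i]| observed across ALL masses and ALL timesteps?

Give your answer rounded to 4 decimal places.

Step 0: x=[5.0000 11.0000 19.0000 25.0000] v=[0.0000 0.0000 -2.0000 0.0000]
Step 1: x=[5.0000 12.0000 17.0000 25.0000] v=[0.0000 2.0000 -4.0000 0.0000]
Step 2: x=[5.5000 12.0000 16.5000 24.5000] v=[1.0000 0.0000 -1.0000 -1.0000]
Step 3: x=[6.2500 11.0000 17.7500 23.5000] v=[1.5000 -2.0000 2.5000 -2.0000]
Step 4: x=[6.3750 11.0000 18.5000 22.5625] v=[0.2500 0.0000 1.5000 -1.8750]
Step 5: x=[5.8125 12.4375 17.5313 22.1094] v=[-1.1250 2.8750 -1.9375 -0.9063]
Step 6: x=[5.5625 13.1094 16.3047 22.0117] v=[-0.5000 1.3438 -2.4532 -0.1954]
Max displacement = 1.9883

Answer: 1.9883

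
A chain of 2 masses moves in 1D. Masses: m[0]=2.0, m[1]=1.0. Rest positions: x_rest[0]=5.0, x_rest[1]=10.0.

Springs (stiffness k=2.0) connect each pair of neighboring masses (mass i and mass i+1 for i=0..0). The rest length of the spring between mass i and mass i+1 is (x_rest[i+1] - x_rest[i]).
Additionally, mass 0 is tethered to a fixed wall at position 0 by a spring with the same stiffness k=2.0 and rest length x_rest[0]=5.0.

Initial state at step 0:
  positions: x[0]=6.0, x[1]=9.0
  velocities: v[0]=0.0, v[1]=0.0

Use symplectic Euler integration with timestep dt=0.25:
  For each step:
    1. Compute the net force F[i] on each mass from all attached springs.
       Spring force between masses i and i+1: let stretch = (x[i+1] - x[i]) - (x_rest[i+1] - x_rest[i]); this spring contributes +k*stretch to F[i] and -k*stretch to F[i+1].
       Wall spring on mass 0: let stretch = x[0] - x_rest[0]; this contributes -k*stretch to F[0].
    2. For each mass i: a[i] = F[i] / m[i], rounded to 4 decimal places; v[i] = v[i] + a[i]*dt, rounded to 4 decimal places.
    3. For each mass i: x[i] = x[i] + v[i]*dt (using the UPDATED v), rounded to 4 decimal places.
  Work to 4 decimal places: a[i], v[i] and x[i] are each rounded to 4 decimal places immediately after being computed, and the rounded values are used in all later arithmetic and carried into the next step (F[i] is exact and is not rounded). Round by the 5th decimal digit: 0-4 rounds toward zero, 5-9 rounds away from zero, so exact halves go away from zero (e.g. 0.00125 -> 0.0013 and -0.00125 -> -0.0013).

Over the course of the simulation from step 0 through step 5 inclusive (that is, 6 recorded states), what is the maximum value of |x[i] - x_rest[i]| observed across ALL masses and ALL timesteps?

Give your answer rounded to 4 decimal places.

Step 0: x=[6.0000 9.0000] v=[0.0000 0.0000]
Step 1: x=[5.8125 9.2500] v=[-0.7500 1.0000]
Step 2: x=[5.4766 9.6953] v=[-1.3438 1.7813]
Step 3: x=[5.0620 10.2383] v=[-1.6583 2.1720]
Step 4: x=[4.6546 10.7593] v=[-1.6297 2.0839]
Step 5: x=[4.3378 11.1422] v=[-1.2672 1.5316]
Max displacement = 1.1422

Answer: 1.1422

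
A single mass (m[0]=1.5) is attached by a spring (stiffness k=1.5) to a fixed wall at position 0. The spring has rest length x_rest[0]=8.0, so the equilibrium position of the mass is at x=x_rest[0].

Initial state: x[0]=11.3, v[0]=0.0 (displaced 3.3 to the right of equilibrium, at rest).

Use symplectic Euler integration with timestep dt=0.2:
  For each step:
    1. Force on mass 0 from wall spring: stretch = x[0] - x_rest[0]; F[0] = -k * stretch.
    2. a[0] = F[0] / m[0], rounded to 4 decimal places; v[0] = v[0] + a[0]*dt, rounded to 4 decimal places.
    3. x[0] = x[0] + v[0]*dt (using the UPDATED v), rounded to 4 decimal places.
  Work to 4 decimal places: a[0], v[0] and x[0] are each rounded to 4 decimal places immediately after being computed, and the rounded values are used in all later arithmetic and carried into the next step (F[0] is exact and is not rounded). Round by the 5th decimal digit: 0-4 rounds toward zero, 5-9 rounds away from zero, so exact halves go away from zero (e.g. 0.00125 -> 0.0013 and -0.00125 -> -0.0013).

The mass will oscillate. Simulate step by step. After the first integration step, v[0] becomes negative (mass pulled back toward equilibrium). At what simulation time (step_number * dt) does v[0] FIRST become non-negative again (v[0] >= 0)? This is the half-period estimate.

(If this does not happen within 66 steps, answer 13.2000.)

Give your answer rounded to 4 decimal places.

Step 0: x=[11.3000] v=[0.0000]
Step 1: x=[11.1680] v=[-0.6600]
Step 2: x=[10.9093] v=[-1.2936]
Step 3: x=[10.5342] v=[-1.8755]
Step 4: x=[10.0577] v=[-2.3823]
Step 5: x=[9.4989] v=[-2.7938]
Step 6: x=[8.8802] v=[-3.0936]
Step 7: x=[8.2263] v=[-3.2696]
Step 8: x=[7.5633] v=[-3.3149]
Step 9: x=[6.9178] v=[-3.2276]
Step 10: x=[6.3156] v=[-3.0112]
Step 11: x=[5.7807] v=[-2.6743]
Step 12: x=[5.3346] v=[-2.2304]
Step 13: x=[4.9951] v=[-1.6973]
Step 14: x=[4.7758] v=[-1.0963]
Step 15: x=[4.6855] v=[-0.4515]
Step 16: x=[4.7278] v=[0.2114]
First v>=0 after going negative at step 16, time=3.2000

Answer: 3.2000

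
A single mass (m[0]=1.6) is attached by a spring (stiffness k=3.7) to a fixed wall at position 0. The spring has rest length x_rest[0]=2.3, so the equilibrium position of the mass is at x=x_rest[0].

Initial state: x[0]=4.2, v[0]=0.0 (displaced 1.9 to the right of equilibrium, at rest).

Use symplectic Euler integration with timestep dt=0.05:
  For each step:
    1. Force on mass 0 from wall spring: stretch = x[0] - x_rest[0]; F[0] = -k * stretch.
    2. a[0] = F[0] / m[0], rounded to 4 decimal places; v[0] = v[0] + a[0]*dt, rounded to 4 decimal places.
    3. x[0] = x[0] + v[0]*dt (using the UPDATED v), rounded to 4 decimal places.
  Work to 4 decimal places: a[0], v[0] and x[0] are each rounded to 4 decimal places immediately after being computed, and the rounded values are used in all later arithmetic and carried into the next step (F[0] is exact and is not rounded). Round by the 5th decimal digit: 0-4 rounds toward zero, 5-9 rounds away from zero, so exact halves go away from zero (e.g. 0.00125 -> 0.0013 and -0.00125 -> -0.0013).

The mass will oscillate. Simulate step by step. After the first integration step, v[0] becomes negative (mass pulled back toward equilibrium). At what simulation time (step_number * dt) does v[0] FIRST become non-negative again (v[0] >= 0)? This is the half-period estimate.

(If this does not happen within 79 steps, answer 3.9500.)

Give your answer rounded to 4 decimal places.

Step 0: x=[4.2000] v=[0.0000]
Step 1: x=[4.1890] v=[-0.2197]
Step 2: x=[4.1671] v=[-0.4381]
Step 3: x=[4.1344] v=[-0.6540]
Step 4: x=[4.0911] v=[-0.8661]
Step 5: x=[4.0374] v=[-1.0732]
Step 6: x=[3.9737] v=[-1.2741]
Step 7: x=[3.9003] v=[-1.4676]
Step 8: x=[3.8177] v=[-1.6526]
Step 9: x=[3.7263] v=[-1.8281]
Step 10: x=[3.6267] v=[-1.9930]
Step 11: x=[3.5194] v=[-2.1464]
Step 12: x=[3.4050] v=[-2.2874]
Step 13: x=[3.2842] v=[-2.4152]
Step 14: x=[3.1578] v=[-2.5290]
Step 15: x=[3.0264] v=[-2.6282]
Step 16: x=[2.8908] v=[-2.7122]
Step 17: x=[2.7518] v=[-2.7805]
Step 18: x=[2.6102] v=[-2.8327]
Step 19: x=[2.4668] v=[-2.8686]
Step 20: x=[2.3224] v=[-2.8879]
Step 21: x=[2.1779] v=[-2.8905]
Step 22: x=[2.0341] v=[-2.8764]
Step 23: x=[1.8918] v=[-2.8457]
Step 24: x=[1.7519] v=[-2.7985]
Step 25: x=[1.6151] v=[-2.7351]
Step 26: x=[1.4823] v=[-2.6559]
Step 27: x=[1.3542] v=[-2.5614]
Step 28: x=[1.2316] v=[-2.4520]
Step 29: x=[1.1152] v=[-2.3285]
Step 30: x=[1.0056] v=[-2.1915]
Step 31: x=[0.9035] v=[-2.0418]
Step 32: x=[0.8095] v=[-1.8803]
Step 33: x=[0.7241] v=[-1.7080]
Step 34: x=[0.6478] v=[-1.5258]
Step 35: x=[0.5811] v=[-1.3348]
Step 36: x=[0.5243] v=[-1.1361]
Step 37: x=[0.4778] v=[-0.9308]
Step 38: x=[0.4418] v=[-0.7201]
Step 39: x=[0.4165] v=[-0.5052]
Step 40: x=[0.4021] v=[-0.2874]
Step 41: x=[0.3987] v=[-0.0680]
Step 42: x=[0.4063] v=[0.1518]
First v>=0 after going negative at step 42, time=2.1000

Answer: 2.1000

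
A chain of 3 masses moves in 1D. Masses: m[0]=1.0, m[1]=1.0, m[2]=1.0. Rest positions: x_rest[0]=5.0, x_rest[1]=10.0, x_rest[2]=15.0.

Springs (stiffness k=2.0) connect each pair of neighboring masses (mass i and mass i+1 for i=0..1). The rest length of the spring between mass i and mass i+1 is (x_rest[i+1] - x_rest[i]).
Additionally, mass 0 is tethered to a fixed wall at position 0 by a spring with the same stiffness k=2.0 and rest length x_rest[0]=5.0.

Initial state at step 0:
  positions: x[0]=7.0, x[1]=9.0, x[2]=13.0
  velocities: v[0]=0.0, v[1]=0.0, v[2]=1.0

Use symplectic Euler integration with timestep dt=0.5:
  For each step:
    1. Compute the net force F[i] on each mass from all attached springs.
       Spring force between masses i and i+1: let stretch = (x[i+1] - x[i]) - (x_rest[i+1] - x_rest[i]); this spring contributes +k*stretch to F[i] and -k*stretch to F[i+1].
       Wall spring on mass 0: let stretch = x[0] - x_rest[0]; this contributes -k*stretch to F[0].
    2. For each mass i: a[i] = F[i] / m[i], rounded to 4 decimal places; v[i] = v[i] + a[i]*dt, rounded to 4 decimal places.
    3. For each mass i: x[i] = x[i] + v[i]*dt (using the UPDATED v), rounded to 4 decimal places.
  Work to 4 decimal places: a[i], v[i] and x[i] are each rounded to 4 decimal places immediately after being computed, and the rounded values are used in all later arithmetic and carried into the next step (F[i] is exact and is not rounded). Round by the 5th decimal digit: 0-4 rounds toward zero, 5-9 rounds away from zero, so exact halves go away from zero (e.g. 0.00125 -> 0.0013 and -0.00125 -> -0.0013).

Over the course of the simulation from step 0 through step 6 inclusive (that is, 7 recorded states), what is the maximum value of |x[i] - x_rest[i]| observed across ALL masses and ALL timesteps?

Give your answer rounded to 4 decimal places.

Step 0: x=[7.0000 9.0000 13.0000] v=[0.0000 0.0000 1.0000]
Step 1: x=[4.5000 10.0000 14.0000] v=[-5.0000 2.0000 2.0000]
Step 2: x=[2.5000 10.2500 15.5000] v=[-4.0000 0.5000 3.0000]
Step 3: x=[3.1250 9.2500 16.8750] v=[1.2500 -2.0000 2.7500]
Step 4: x=[5.2500 9.0000 16.9375] v=[4.2500 -0.5000 0.1250]
Step 5: x=[6.6250 10.8438 15.5313] v=[2.7500 3.6875 -2.8125]
Step 6: x=[6.7969 12.9219 14.2813] v=[0.3438 4.1562 -2.5000]
Max displacement = 2.9219

Answer: 2.9219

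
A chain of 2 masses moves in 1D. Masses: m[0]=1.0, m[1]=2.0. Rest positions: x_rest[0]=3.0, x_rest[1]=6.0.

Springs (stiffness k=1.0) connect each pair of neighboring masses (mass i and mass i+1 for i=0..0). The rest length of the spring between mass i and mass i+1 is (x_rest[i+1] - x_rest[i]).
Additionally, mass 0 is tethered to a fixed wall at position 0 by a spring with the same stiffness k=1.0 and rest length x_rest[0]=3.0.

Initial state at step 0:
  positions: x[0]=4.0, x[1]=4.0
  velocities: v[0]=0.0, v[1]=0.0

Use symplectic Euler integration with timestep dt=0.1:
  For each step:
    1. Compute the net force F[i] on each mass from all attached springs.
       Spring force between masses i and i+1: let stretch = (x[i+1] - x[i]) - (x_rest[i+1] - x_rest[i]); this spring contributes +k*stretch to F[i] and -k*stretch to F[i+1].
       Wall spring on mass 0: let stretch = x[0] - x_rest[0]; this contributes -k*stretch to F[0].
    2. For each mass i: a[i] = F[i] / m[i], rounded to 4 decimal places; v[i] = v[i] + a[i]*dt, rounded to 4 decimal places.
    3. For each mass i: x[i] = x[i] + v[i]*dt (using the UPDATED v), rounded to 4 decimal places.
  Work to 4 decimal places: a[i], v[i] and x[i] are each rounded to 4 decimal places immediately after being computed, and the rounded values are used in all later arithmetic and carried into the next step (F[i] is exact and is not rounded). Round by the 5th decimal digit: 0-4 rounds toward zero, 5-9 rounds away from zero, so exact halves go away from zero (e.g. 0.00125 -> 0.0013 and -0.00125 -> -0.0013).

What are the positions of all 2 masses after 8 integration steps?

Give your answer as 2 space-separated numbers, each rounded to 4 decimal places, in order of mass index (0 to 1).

Answer: 2.7497 4.4850

Derivation:
Step 0: x=[4.0000 4.0000] v=[0.0000 0.0000]
Step 1: x=[3.9600 4.0150] v=[-0.4000 0.1500]
Step 2: x=[3.8810 4.0447] v=[-0.7905 0.2973]
Step 3: x=[3.7648 4.0886] v=[-1.1622 0.4391]
Step 4: x=[3.6142 4.1459] v=[-1.5063 0.5729]
Step 5: x=[3.4327 4.2155] v=[-1.8146 0.6963]
Step 6: x=[3.2247 4.2962] v=[-2.0796 0.8072]
Step 7: x=[2.9952 4.3866] v=[-2.2949 0.9036]
Step 8: x=[2.7497 4.4850] v=[-2.4553 0.9840]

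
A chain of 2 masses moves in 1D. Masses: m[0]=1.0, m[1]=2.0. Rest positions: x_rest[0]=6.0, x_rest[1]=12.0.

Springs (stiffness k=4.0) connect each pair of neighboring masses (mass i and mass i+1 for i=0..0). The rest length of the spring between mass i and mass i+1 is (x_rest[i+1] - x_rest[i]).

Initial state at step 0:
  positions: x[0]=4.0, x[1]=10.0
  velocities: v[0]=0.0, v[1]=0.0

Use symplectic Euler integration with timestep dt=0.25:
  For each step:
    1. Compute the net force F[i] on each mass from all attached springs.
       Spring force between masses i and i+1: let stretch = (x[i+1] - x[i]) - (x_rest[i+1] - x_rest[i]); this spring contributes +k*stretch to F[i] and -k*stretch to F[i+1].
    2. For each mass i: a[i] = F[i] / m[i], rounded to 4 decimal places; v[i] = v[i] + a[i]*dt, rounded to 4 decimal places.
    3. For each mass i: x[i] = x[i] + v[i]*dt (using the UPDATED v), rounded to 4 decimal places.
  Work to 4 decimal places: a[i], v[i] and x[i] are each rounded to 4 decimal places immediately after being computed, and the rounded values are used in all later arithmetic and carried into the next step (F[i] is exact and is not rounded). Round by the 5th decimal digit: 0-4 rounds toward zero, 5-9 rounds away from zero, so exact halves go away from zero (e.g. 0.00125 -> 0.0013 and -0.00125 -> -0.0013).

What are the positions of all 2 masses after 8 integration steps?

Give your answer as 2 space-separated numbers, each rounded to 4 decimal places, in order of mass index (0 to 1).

Step 0: x=[4.0000 10.0000] v=[0.0000 0.0000]
Step 1: x=[4.0000 10.0000] v=[0.0000 0.0000]
Step 2: x=[4.0000 10.0000] v=[0.0000 0.0000]
Step 3: x=[4.0000 10.0000] v=[0.0000 0.0000]
Step 4: x=[4.0000 10.0000] v=[0.0000 0.0000]
Step 5: x=[4.0000 10.0000] v=[0.0000 0.0000]
Step 6: x=[4.0000 10.0000] v=[0.0000 0.0000]
Step 7: x=[4.0000 10.0000] v=[0.0000 0.0000]
Step 8: x=[4.0000 10.0000] v=[0.0000 0.0000]

Answer: 4.0000 10.0000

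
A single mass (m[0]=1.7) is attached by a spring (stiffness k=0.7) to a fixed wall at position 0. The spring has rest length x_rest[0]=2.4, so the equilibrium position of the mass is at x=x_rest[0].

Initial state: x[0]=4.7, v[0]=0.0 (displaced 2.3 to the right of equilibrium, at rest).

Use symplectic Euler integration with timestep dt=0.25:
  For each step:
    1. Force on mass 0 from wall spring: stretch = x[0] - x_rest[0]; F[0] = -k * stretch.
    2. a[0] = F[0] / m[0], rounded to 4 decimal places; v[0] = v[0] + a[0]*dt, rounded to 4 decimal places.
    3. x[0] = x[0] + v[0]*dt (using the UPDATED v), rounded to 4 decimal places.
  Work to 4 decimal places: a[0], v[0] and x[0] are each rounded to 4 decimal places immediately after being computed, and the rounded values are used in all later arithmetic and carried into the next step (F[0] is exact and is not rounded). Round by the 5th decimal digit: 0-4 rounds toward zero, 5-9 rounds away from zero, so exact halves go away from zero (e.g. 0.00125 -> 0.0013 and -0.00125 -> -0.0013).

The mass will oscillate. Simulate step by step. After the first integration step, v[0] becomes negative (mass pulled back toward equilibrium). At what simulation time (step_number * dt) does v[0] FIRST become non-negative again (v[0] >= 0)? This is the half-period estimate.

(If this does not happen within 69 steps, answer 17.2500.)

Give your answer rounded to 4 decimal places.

Step 0: x=[4.7000] v=[0.0000]
Step 1: x=[4.6408] v=[-0.2368]
Step 2: x=[4.5239] v=[-0.4675]
Step 3: x=[4.3524] v=[-0.6861]
Step 4: x=[4.1306] v=[-0.8871]
Step 5: x=[3.8643] v=[-1.0653]
Step 6: x=[3.5603] v=[-1.2160]
Step 7: x=[3.2264] v=[-1.3355]
Step 8: x=[2.8713] v=[-1.4206]
Step 9: x=[2.5040] v=[-1.4691]
Step 10: x=[2.1341] v=[-1.4798]
Step 11: x=[1.7710] v=[-1.4524]
Step 12: x=[1.4241] v=[-1.3877]
Step 13: x=[1.1023] v=[-1.2873]
Step 14: x=[0.8139] v=[-1.1537]
Step 15: x=[0.5663] v=[-0.9904]
Step 16: x=[0.3659] v=[-0.8016]
Step 17: x=[0.2179] v=[-0.5922]
Step 18: x=[0.1260] v=[-0.3676]
Step 19: x=[0.0926] v=[-0.1335]
Step 20: x=[0.1186] v=[0.1040]
First v>=0 after going negative at step 20, time=5.0000

Answer: 5.0000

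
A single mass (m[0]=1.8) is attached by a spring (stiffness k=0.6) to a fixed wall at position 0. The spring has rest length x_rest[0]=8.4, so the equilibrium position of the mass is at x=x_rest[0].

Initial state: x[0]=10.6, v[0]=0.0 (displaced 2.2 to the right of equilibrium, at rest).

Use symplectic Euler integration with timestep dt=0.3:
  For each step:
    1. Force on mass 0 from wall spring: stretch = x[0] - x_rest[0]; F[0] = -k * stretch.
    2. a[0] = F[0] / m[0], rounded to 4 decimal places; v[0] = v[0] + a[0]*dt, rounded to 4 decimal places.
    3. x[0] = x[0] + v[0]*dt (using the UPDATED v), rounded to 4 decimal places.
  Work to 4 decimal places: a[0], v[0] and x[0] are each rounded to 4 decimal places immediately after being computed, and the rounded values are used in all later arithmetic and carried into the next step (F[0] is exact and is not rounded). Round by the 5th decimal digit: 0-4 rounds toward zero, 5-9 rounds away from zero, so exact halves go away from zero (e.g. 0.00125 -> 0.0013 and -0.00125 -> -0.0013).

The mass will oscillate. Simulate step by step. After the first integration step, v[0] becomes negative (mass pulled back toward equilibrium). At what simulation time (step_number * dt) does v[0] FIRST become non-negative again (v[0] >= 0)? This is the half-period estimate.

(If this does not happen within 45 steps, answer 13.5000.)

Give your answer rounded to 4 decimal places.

Step 0: x=[10.6000] v=[0.0000]
Step 1: x=[10.5340] v=[-0.2200]
Step 2: x=[10.4040] v=[-0.4334]
Step 3: x=[10.2139] v=[-0.6338]
Step 4: x=[9.9693] v=[-0.8152]
Step 5: x=[9.6777] v=[-0.9721]
Step 6: x=[9.3477] v=[-1.0999]
Step 7: x=[8.9893] v=[-1.1947]
Step 8: x=[8.6132] v=[-1.2536]
Step 9: x=[8.2307] v=[-1.2749]
Step 10: x=[7.8533] v=[-1.2580]
Step 11: x=[7.4923] v=[-1.2033]
Step 12: x=[7.1586] v=[-1.1125]
Step 13: x=[6.8621] v=[-0.9884]
Step 14: x=[6.6117] v=[-0.8346]
Step 15: x=[6.4150] v=[-0.6558]
Step 16: x=[6.2778] v=[-0.4573]
Step 17: x=[6.2043] v=[-0.2451]
Step 18: x=[6.1967] v=[-0.0255]
Step 19: x=[6.2551] v=[0.1948]
First v>=0 after going negative at step 19, time=5.7000

Answer: 5.7000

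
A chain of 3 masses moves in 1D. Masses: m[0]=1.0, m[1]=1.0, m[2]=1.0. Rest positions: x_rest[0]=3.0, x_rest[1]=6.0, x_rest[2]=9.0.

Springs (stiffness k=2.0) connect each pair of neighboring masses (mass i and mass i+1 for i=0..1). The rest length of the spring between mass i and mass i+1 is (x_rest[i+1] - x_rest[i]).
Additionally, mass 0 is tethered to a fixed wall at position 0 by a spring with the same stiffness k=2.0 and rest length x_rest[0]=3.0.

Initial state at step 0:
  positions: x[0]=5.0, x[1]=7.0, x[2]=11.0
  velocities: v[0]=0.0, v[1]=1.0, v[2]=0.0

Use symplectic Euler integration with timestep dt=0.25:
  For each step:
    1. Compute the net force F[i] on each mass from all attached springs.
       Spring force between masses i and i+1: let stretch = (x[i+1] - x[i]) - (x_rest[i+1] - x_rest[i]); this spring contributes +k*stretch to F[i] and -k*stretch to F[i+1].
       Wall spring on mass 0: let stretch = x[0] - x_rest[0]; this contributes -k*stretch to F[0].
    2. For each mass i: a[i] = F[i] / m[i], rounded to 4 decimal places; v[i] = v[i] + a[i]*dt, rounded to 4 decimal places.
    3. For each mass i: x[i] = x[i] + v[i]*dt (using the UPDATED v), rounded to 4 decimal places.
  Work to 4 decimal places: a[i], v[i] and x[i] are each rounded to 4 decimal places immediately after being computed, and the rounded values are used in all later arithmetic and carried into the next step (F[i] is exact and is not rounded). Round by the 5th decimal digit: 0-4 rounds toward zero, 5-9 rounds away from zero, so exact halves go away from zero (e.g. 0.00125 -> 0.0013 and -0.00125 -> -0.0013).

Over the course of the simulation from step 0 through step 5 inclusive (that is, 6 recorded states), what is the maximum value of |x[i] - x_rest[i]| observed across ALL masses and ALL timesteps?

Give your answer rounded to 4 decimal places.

Answer: 2.4788

Derivation:
Step 0: x=[5.0000 7.0000 11.0000] v=[0.0000 1.0000 0.0000]
Step 1: x=[4.6250 7.5000 10.8750] v=[-1.5000 2.0000 -0.5000]
Step 2: x=[4.0313 8.0625 10.7031] v=[-2.3750 2.2500 -0.6875]
Step 3: x=[3.4375 8.4512 10.5762] v=[-2.3751 1.5547 -0.5078]
Step 4: x=[3.0408 8.4788 10.5586] v=[-1.5870 0.1104 -0.0703]
Step 5: x=[2.9437 8.0866 10.6561] v=[-0.3884 -1.5687 0.3898]
Max displacement = 2.4788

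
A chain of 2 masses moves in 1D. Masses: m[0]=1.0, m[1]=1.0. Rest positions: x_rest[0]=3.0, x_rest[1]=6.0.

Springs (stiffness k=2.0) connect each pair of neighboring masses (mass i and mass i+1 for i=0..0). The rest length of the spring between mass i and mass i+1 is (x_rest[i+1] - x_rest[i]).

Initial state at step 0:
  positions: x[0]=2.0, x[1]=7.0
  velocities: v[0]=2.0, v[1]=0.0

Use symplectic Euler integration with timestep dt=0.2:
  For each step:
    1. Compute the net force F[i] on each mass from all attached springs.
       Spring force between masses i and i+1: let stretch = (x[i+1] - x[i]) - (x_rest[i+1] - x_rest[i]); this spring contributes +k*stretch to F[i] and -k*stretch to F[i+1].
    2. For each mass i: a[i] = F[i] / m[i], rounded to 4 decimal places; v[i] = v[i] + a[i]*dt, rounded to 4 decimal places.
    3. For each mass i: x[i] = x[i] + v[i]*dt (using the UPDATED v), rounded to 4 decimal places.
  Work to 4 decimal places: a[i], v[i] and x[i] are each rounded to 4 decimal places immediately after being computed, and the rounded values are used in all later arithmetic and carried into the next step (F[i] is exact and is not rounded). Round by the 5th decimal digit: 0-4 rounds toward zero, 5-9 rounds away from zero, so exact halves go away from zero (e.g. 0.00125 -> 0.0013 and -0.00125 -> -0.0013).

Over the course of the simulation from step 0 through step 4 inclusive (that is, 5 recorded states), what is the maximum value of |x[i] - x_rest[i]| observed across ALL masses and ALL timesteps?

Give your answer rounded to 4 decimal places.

Answer: 1.5539

Derivation:
Step 0: x=[2.0000 7.0000] v=[2.0000 0.0000]
Step 1: x=[2.5600 6.8400] v=[2.8000 -0.8000]
Step 2: x=[3.2224 6.5776] v=[3.3120 -1.3120]
Step 3: x=[3.9132 6.2868] v=[3.4541 -1.4541]
Step 4: x=[4.5539 6.0461] v=[3.2035 -1.2035]
Max displacement = 1.5539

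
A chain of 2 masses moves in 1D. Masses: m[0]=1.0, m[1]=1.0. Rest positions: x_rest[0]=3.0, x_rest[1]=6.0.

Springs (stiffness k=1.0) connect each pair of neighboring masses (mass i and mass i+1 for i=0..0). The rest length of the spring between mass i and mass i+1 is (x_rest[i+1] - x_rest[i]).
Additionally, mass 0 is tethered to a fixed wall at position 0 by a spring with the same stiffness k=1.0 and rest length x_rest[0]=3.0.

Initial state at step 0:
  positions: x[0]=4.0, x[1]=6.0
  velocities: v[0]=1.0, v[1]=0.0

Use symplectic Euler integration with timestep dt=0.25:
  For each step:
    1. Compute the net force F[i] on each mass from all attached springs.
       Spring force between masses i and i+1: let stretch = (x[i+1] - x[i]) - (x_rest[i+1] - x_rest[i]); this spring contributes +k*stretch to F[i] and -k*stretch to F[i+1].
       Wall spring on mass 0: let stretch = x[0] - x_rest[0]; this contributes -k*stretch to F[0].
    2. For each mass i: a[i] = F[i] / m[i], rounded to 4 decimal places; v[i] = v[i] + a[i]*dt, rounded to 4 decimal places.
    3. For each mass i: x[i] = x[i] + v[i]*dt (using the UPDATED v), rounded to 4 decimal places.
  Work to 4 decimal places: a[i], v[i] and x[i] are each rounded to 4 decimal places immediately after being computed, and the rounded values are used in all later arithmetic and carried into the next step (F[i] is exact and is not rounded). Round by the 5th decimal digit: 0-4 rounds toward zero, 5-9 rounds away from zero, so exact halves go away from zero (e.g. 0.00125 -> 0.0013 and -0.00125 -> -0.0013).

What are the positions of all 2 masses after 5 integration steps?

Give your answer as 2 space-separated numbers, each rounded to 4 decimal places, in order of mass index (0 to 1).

Answer: 3.4457 6.8340

Derivation:
Step 0: x=[4.0000 6.0000] v=[1.0000 0.0000]
Step 1: x=[4.1250 6.0625] v=[0.5000 0.2500]
Step 2: x=[4.1133 6.1914] v=[-0.0469 0.5156]
Step 3: x=[3.9744 6.3779] v=[-0.5557 0.7461]
Step 4: x=[3.7373 6.6017] v=[-0.9484 0.8952]
Step 5: x=[3.4457 6.8340] v=[-1.1666 0.9291]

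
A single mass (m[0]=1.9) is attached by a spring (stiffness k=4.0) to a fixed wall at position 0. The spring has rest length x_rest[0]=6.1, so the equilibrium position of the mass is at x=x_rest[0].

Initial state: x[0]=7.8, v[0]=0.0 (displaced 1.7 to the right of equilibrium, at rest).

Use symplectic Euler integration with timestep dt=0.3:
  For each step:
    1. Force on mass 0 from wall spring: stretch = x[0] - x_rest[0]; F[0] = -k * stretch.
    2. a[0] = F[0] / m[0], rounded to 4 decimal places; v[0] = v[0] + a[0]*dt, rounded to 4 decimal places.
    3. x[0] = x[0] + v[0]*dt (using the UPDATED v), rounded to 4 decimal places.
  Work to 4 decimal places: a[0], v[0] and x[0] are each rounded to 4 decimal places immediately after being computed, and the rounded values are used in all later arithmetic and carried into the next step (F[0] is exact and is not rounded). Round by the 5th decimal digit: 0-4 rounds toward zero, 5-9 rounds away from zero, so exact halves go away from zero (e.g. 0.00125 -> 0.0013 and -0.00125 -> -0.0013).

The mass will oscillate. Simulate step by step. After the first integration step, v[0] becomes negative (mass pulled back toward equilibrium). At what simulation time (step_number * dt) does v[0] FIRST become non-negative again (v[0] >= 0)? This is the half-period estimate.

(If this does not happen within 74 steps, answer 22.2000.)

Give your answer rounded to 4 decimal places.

Answer: 2.4000

Derivation:
Step 0: x=[7.8000] v=[0.0000]
Step 1: x=[7.4779] v=[-1.0737]
Step 2: x=[6.8947] v=[-1.9439]
Step 3: x=[6.1610] v=[-2.4458]
Step 4: x=[5.4157] v=[-2.4843]
Step 5: x=[4.8001] v=[-2.0521]
Step 6: x=[4.4308] v=[-1.2311]
Step 7: x=[4.3777] v=[-0.1769]
Step 8: x=[4.6510] v=[0.9109]
First v>=0 after going negative at step 8, time=2.4000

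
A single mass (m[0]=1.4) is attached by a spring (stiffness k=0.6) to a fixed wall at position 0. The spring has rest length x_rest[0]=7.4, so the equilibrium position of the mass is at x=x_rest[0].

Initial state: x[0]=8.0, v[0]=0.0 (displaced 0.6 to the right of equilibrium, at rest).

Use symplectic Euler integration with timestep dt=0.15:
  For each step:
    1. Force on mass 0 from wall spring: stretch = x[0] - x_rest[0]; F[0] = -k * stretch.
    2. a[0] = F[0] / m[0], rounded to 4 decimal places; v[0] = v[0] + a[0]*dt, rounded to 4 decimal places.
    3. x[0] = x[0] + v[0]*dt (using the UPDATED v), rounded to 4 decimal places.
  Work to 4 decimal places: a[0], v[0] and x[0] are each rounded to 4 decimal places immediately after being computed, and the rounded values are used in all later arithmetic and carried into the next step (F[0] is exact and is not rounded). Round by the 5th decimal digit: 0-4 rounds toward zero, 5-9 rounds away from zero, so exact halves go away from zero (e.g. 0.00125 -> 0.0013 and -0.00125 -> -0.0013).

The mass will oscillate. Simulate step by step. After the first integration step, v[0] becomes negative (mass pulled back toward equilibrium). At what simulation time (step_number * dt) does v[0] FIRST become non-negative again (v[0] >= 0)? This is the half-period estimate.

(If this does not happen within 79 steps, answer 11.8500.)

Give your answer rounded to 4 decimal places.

Answer: 4.8000

Derivation:
Step 0: x=[8.0000] v=[0.0000]
Step 1: x=[7.9942] v=[-0.0386]
Step 2: x=[7.9827] v=[-0.0768]
Step 3: x=[7.9656] v=[-0.1143]
Step 4: x=[7.9430] v=[-0.1507]
Step 5: x=[7.9152] v=[-0.1856]
Step 6: x=[7.8824] v=[-0.2187]
Step 7: x=[7.8449] v=[-0.2497]
Step 8: x=[7.8032] v=[-0.2783]
Step 9: x=[7.7576] v=[-0.3042]
Step 10: x=[7.7085] v=[-0.3272]
Step 11: x=[7.6565] v=[-0.3470]
Step 12: x=[7.6020] v=[-0.3635]
Step 13: x=[7.5455] v=[-0.3765]
Step 14: x=[7.4876] v=[-0.3859]
Step 15: x=[7.4289] v=[-0.3915]
Step 16: x=[7.3699] v=[-0.3934]
Step 17: x=[7.3112] v=[-0.3915]
Step 18: x=[7.2533] v=[-0.3858]
Step 19: x=[7.1968] v=[-0.3764]
Step 20: x=[7.1423] v=[-0.3633]
Step 21: x=[7.0903] v=[-0.3467]
Step 22: x=[7.0413] v=[-0.3268]
Step 23: x=[6.9957] v=[-0.3037]
Step 24: x=[6.9540] v=[-0.2777]
Step 25: x=[6.9167] v=[-0.2490]
Step 26: x=[6.8840] v=[-0.2179]
Step 27: x=[6.8563] v=[-0.1847]
Step 28: x=[6.8338] v=[-0.1498]
Step 29: x=[6.8168] v=[-0.1134]
Step 30: x=[6.8054] v=[-0.0759]
Step 31: x=[6.7997] v=[-0.0377]
Step 32: x=[6.7998] v=[0.0009]
First v>=0 after going negative at step 32, time=4.8000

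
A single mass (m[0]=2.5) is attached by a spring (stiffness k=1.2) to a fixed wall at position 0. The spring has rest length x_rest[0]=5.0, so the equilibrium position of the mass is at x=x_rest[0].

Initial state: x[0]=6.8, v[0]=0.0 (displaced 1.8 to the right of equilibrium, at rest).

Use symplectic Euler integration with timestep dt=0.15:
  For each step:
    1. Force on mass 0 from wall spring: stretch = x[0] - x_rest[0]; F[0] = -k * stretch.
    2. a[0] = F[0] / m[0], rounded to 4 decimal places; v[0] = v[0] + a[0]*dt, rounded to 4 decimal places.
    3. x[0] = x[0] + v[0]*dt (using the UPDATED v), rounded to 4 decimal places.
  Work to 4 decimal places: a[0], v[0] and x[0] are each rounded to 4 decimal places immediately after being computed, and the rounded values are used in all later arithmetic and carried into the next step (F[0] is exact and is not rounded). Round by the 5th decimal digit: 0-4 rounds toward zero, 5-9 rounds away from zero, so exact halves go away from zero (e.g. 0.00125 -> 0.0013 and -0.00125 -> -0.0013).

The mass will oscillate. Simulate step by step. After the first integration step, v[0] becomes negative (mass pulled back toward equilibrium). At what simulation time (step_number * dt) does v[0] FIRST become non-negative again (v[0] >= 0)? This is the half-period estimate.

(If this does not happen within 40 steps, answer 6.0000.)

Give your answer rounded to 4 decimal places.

Step 0: x=[6.8000] v=[0.0000]
Step 1: x=[6.7806] v=[-0.1296]
Step 2: x=[6.7419] v=[-0.2578]
Step 3: x=[6.6844] v=[-0.3832]
Step 4: x=[6.6087] v=[-0.5045]
Step 5: x=[6.5157] v=[-0.6203]
Step 6: x=[6.4063] v=[-0.7294]
Step 7: x=[6.2817] v=[-0.8307]
Step 8: x=[6.1433] v=[-0.9230]
Step 9: x=[5.9925] v=[-1.0053]
Step 10: x=[5.8310] v=[-1.0768]
Step 11: x=[5.6605] v=[-1.1366]
Step 12: x=[5.4829] v=[-1.1842]
Step 13: x=[5.3001] v=[-1.2190]
Step 14: x=[5.1140] v=[-1.2406]
Step 15: x=[4.9267] v=[-1.2488]
Step 16: x=[4.7402] v=[-1.2435]
Step 17: x=[4.5565] v=[-1.2248]
Step 18: x=[4.3776] v=[-1.1929]
Step 19: x=[4.2054] v=[-1.1481]
Step 20: x=[4.0418] v=[-1.0909]
Step 21: x=[3.8885] v=[-1.0219]
Step 22: x=[3.7472] v=[-0.9419]
Step 23: x=[3.6194] v=[-0.8517]
Step 24: x=[3.5066] v=[-0.7523]
Step 25: x=[3.4099] v=[-0.6448]
Step 26: x=[3.3304] v=[-0.5303]
Step 27: x=[3.2689] v=[-0.4101]
Step 28: x=[3.2261] v=[-0.2855]
Step 29: x=[3.2024] v=[-0.1578]
Step 30: x=[3.1981] v=[-0.0284]
Step 31: x=[3.2133] v=[0.1013]
First v>=0 after going negative at step 31, time=4.6500

Answer: 4.6500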